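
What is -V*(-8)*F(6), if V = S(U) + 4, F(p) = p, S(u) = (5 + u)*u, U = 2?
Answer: 864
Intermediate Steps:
S(u) = u*(5 + u)
V = 18 (V = 2*(5 + 2) + 4 = 2*7 + 4 = 14 + 4 = 18)
-V*(-8)*F(6) = -18*(-8)*6 = -(-144)*6 = -1*(-864) = 864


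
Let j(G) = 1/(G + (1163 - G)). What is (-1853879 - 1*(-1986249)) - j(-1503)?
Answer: 153946309/1163 ≈ 1.3237e+5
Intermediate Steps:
j(G) = 1/1163
(-1853879 - 1*(-1986249)) - j(-1503) = (-1853879 - 1*(-1986249)) - 1*1/1163 = (-1853879 + 1986249) - 1/1163 = 132370 - 1/1163 = 153946309/1163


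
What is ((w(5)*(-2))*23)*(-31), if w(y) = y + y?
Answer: 14260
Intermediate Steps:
w(y) = 2*y
((w(5)*(-2))*23)*(-31) = (((2*5)*(-2))*23)*(-31) = ((10*(-2))*23)*(-31) = -20*23*(-31) = -460*(-31) = 14260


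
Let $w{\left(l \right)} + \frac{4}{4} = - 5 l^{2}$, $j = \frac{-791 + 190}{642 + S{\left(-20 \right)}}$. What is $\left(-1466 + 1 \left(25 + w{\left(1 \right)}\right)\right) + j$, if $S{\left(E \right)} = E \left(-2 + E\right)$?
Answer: $- \frac{1566255}{1082} \approx -1447.6$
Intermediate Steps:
$j = - \frac{601}{1082}$ ($j = \frac{-791 + 190}{642 - 20 \left(-2 - 20\right)} = - \frac{601}{642 - -440} = - \frac{601}{642 + 440} = - \frac{601}{1082} \approx -0.55545$)
$w{\left(l \right)} = -1 - 5 l^{2}$
$\left(-1466 + 1 \left(25 + w{\left(1 \right)}\right)\right) + j = \left(-1466 + 1 \left(25 - \left(1 + 5 \cdot 1^{2}\right)\right)\right) - \frac{601}{1082} = \left(-1466 + 1 \left(25 - 6\right)\right) - \frac{601}{1082} = \left(-1466 + 1 \cdot 19\right) - \frac{601}{1082} = \left(-1466 + 19\right) - \frac{601}{1082} = -1447 - \frac{601}{1082} = - \frac{1566255}{1082}$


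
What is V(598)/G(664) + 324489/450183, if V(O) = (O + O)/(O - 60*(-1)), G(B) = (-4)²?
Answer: 329553255/394960552 ≈ 0.83440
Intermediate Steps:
G(B) = 16
V(O) = 2*O/(60 + O) (V(O) = (2*O)/(O + 60) = (2*O)/(60 + O) = 2*O/(60 + O))
V(598)/G(664) + 324489/450183 = (2*598/(60 + 598))/16 + 324489/450183 = (2*598/658)*(1/16) + 324489*(1/450183) = (2*598*(1/658))*(1/16) + 108163/150061 = (598/329)*(1/16) + 108163/150061 = 299/2632 + 108163/150061 = 329553255/394960552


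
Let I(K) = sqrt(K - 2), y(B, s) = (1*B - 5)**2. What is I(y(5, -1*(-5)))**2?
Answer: -2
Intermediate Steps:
y(B, s) = (-5 + B)**2 (y(B, s) = (B - 5)**2 = (-5 + B)**2)
I(K) = sqrt(-2 + K)
I(y(5, -1*(-5)))**2 = (sqrt(-2 + (-5 + 5)**2))**2 = (sqrt(-2 + 0**2))**2 = (sqrt(-2 + 0))**2 = (sqrt(-2))**2 = (I*sqrt(2))**2 = -2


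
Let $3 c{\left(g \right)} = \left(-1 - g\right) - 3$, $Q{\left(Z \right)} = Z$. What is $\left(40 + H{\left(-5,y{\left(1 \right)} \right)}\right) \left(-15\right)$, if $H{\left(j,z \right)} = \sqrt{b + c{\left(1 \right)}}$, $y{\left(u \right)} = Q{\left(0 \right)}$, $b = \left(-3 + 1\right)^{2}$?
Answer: $-600 - 5 \sqrt{21} \approx -622.91$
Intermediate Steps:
$b = 4$ ($b = \left(-2\right)^{2} = 4$)
$c{\left(g \right)} = - \frac{4}{3} - \frac{g}{3}$ ($c{\left(g \right)} = \frac{\left(-1 - g\right) - 3}{3} = \frac{-4 - g}{3} = - \frac{4}{3} - \frac{g}{3}$)
$y{\left(u \right)} = 0$
$H{\left(j,z \right)} = \frac{\sqrt{21}}{3}$ ($H{\left(j,z \right)} = \sqrt{4 - \frac{5}{3}} = \sqrt{\frac{7}{3}} = \frac{\sqrt{21}}{3}$)
$\left(40 + H{\left(-5,y{\left(1 \right)} \right)}\right) \left(-15\right) = \left(40 + \frac{\sqrt{21}}{3}\right) \left(-15\right) = -600 - 5 \sqrt{21}$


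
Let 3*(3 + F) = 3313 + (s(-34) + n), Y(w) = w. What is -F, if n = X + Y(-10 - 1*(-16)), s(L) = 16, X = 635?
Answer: -3961/3 ≈ -1320.3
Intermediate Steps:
n = 641 (n = 635 + (-10 - 1*(-16)) = 635 + (-10 + 16) = 635 + 6 = 641)
F = 3961/3 (F = -3 + (3313 + (16 + 641))/3 = -3 + (3313 + 657)/3 = -3 + (⅓)*3970 = -3 + 3970/3 = 3961/3 ≈ 1320.3)
-F = -1*3961/3 = -3961/3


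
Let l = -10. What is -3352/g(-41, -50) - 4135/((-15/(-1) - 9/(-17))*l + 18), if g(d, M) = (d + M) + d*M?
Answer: 14431593/508034 ≈ 28.407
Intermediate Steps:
g(d, M) = M + d + M*d (g(d, M) = (M + d) + M*d = M + d + M*d)
-3352/g(-41, -50) - 4135/((-15/(-1) - 9/(-17))*l + 18) = -3352/(-50 - 41 - 50*(-41)) - 4135/((-15/(-1) - 9/(-17))*(-10) + 18) = -3352/(-50 - 41 + 2050) - 4135/((-15*(-1) - 9*(-1/17))*(-10) + 18) = -3352/1959 - 4135/((15 + 9/17)*(-10) + 18) = -3352*1/1959 - 4135/((264/17)*(-10) + 18) = -3352/1959 - 4135/(-2640/17 + 18) = -3352/1959 - 4135/(-2334/17) = -3352/1959 - 4135*(-17/2334) = -3352/1959 + 70295/2334 = 14431593/508034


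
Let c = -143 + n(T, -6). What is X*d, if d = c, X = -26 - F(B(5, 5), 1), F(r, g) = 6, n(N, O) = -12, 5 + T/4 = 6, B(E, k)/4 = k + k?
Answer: 4960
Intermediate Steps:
B(E, k) = 8*k (B(E, k) = 4*(k + k) = 4*(2*k) = 8*k)
T = 4 (T = -20 + 4*6 = -20 + 24 = 4)
c = -155 (c = -143 - 12 = -155)
X = -32 (X = -26 - 1*6 = -26 - 6 = -32)
d = -155
X*d = -32*(-155) = 4960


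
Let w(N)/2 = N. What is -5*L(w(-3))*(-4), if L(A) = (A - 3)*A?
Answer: 1080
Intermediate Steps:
w(N) = 2*N
L(A) = A*(-3 + A) (L(A) = (-3 + A)*A = A*(-3 + A))
-5*L(w(-3))*(-4) = -5*2*(-3)*(-3 + 2*(-3))*(-4) = -(-30)*(-3 - 6)*(-4) = -(-30)*(-9)*(-4) = -5*54*(-4) = -270*(-4) = 1080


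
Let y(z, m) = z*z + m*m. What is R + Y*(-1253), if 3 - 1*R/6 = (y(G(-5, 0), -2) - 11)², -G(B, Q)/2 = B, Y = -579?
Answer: 673611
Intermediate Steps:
G(B, Q) = -2*B
y(z, m) = m² + z² (y(z, m) = z² + m² = m² + z²)
R = -51876 (R = 18 - 6*(((-2)² + (-2*(-5))²) - 11)² = 18 - 6*((4 + 10²) - 11)² = 18 - 6*((4 + 100) - 11)² = 18 - 6*(104 - 11)² = 18 - 6*93² = 18 - 6*8649 = 18 - 51894 = -51876)
R + Y*(-1253) = -51876 - 579*(-1253) = -51876 + 725487 = 673611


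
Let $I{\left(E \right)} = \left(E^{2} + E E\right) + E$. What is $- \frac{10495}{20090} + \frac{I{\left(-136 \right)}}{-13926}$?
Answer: $- \frac{88659041}{27977334} \approx -3.169$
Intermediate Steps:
$I{\left(E \right)} = E + 2 E^{2}$ ($I{\left(E \right)} = \left(E^{2} + E^{2}\right) + E = 2 E^{2} + E = E + 2 E^{2}$)
$- \frac{10495}{20090} + \frac{I{\left(-136 \right)}}{-13926} = - \frac{10495}{20090} + \frac{\left(-136\right) \left(1 + 2 \left(-136\right)\right)}{-13926} = \left(-10495\right) \frac{1}{20090} + - 136 \left(1 - 272\right) \left(- \frac{1}{13926}\right) = - \frac{2099}{4018} + \left(-136\right) \left(-271\right) \left(- \frac{1}{13926}\right) = - \frac{2099}{4018} + 36856 \left(- \frac{1}{13926}\right) = - \frac{2099}{4018} - \frac{18428}{6963} = - \frac{88659041}{27977334}$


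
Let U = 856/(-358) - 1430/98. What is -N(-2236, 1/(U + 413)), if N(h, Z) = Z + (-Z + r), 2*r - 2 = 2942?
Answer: -1472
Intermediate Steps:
r = 1472 (r = 1 + (½)*2942 = 1 + 1471 = 1472)
U = -148957/8771 (U = 856*(-1/358) - 1430*1/98 = -428/179 - 715/49 = -148957/8771 ≈ -16.983)
N(h, Z) = 1472 (N(h, Z) = Z + (-Z + 1472) = Z + (1472 - Z) = 1472)
-N(-2236, 1/(U + 413)) = -1*1472 = -1472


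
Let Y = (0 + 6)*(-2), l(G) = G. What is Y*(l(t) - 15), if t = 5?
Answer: 120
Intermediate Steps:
Y = -12 (Y = 6*(-2) = -12)
Y*(l(t) - 15) = -12*(5 - 15) = -12*(-10) = 120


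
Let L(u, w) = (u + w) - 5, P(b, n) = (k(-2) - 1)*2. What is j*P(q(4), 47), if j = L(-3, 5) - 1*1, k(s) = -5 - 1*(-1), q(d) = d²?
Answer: 40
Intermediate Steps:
k(s) = -4 (k(s) = -5 + 1 = -4)
P(b, n) = -10 (P(b, n) = (-4 - 1)*2 = -5*2 = -10)
L(u, w) = -5 + u + w
j = -4 (j = (-5 - 3 + 5) - 1*1 = -3 - 1 = -4)
j*P(q(4), 47) = -4*(-10) = 40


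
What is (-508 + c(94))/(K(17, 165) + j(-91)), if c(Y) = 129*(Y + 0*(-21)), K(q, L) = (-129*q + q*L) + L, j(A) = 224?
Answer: 11618/1001 ≈ 11.606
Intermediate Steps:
K(q, L) = L - 129*q + L*q (K(q, L) = (-129*q + L*q) + L = L - 129*q + L*q)
c(Y) = 129*Y (c(Y) = 129*(Y + 0) = 129*Y)
(-508 + c(94))/(K(17, 165) + j(-91)) = (-508 + 129*94)/((165 - 129*17 + 165*17) + 224) = (-508 + 12126)/((165 - 2193 + 2805) + 224) = 11618/(777 + 224) = 11618/1001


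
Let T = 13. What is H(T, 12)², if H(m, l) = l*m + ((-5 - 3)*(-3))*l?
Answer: 197136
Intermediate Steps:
H(m, l) = 24*l + l*m (H(m, l) = l*m + (-8*(-3))*l = l*m + 24*l = 24*l + l*m)
H(T, 12)² = (12*(24 + 13))² = (12*37)² = 444² = 197136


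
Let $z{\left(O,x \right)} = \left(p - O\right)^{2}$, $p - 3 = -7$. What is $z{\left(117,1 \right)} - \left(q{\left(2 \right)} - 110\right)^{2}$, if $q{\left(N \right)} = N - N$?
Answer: $2541$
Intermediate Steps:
$p = -4$ ($p = 3 - 7 = -4$)
$q{\left(N \right)} = 0$
$z{\left(O,x \right)} = \left(-4 - O\right)^{2}$
$z{\left(117,1 \right)} - \left(q{\left(2 \right)} - 110\right)^{2} = \left(4 + 117\right)^{2} - \left(0 - 110\right)^{2} = 121^{2} - \left(-110\right)^{2} = 14641 - 12100 = 2541$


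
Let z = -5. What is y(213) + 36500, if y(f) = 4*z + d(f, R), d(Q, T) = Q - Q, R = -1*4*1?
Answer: 36480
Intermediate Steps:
R = -4 (R = -4*1 = -4)
d(Q, T) = 0
y(f) = -20 (y(f) = 4*(-5) + 0 = -20 + 0 = -20)
y(213) + 36500 = -20 + 36500 = 36480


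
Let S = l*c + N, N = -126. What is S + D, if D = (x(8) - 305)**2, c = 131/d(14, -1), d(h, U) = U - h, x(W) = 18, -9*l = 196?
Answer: 11128481/135 ≈ 82433.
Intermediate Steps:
l = -196/9 (l = -1/9*196 = -196/9 ≈ -21.778)
c = -131/15 (c = 131/(-1 - 1*14) = 131/(-1 - 14) = 131/(-15) = 131*(-1/15) = -131/15 ≈ -8.7333)
S = 8666/135 (S = -196/9*(-131/15) - 126 = 25676/135 - 126 = 8666/135 ≈ 64.193)
D = 82369 (D = (18 - 305)**2 = (-287)**2 = 82369)
S + D = 8666/135 + 82369 = 11128481/135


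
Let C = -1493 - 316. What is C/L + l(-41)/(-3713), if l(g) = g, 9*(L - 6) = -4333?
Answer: 60626792/15887927 ≈ 3.8159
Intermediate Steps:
L = -4279/9 (L = 6 + (⅑)*(-4333) = 6 - 4333/9 = -4279/9 ≈ -475.44)
C = -1809
C/L + l(-41)/(-3713) = -1809/(-4279/9) - 41/(-3713) = -1809*(-9/4279) - 41*(-1/3713) = 16281/4279 + 41/3713 = 60626792/15887927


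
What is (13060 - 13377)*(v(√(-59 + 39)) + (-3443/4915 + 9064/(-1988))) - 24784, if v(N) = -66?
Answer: -5360925973/2442755 ≈ -2194.6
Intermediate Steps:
(13060 - 13377)*(v(√(-59 + 39)) + (-3443/4915 + 9064/(-1988))) - 24784 = (13060 - 13377)*(-66 + (-3443/4915 + 9064/(-1988))) - 24784 = -317*(-66 + (-3443*1/4915 + 9064*(-1/1988))) - 24784 = -317*(-66 + (-3443/4915 - 2266/497)) - 24784 = -317*(-66 - 12848561/2442755) - 24784 = -317*(-174070391/2442755) - 24784 = 55180313947/2442755 - 24784 = -5360925973/2442755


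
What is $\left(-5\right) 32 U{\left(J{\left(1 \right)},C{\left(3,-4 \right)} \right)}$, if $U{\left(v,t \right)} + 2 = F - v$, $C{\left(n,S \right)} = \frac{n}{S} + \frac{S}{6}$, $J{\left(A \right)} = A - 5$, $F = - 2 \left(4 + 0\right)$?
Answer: $960$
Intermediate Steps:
$F = -8$ ($F = \left(-2\right) 4 = -8$)
$J{\left(A \right)} = -5 + A$
$C{\left(n,S \right)} = \frac{S}{6} + \frac{n}{S}$ ($C{\left(n,S \right)} = \frac{n}{S} + S \frac{1}{6} = \frac{n}{S} + \frac{S}{6} = \frac{S}{6} + \frac{n}{S}$)
$U{\left(v,t \right)} = -10 - v$ ($U{\left(v,t \right)} = -2 - \left(8 + v\right) = -10 - v$)
$\left(-5\right) 32 U{\left(J{\left(1 \right)},C{\left(3,-4 \right)} \right)} = \left(-5\right) 32 \left(-10 - \left(-5 + 1\right)\right) = - 160 \left(-10 - -4\right) = - 160 \left(-10 + 4\right) = \left(-160\right) \left(-6\right) = 960$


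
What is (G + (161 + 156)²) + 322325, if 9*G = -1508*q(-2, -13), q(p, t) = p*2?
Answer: 3811358/9 ≈ 4.2348e+5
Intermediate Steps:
q(p, t) = 2*p
G = 6032/9 (G = (-3016*(-2))/9 = (-1508*(-4))/9 = (⅑)*6032 = 6032/9 ≈ 670.22)
(G + (161 + 156)²) + 322325 = (6032/9 + (161 + 156)²) + 322325 = (6032/9 + 317²) + 322325 = (6032/9 + 100489) + 322325 = 910433/9 + 322325 = 3811358/9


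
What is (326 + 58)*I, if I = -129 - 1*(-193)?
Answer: 24576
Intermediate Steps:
I = 64 (I = -129 + 193 = 64)
(326 + 58)*I = (326 + 58)*64 = 384*64 = 24576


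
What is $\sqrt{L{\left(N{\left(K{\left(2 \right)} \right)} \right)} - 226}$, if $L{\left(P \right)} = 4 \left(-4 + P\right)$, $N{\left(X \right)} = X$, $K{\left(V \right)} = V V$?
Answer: $i \sqrt{226} \approx 15.033 i$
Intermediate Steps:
$K{\left(V \right)} = V^{2}$
$L{\left(P \right)} = -16 + 4 P$
$\sqrt{L{\left(N{\left(K{\left(2 \right)} \right)} \right)} - 226} = \sqrt{\left(-16 + 4 \cdot 2^{2}\right) - 226} = \sqrt{\left(-16 + 4 \cdot 4\right) - 226} = \sqrt{\left(-16 + 16\right) - 226} = \sqrt{0 - 226} = \sqrt{-226} = i \sqrt{226}$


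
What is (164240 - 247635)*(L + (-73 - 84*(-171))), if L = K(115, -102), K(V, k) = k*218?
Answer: 662573275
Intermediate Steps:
K(V, k) = 218*k
L = -22236 (L = 218*(-102) = -22236)
(164240 - 247635)*(L + (-73 - 84*(-171))) = (164240 - 247635)*(-22236 + (-73 - 84*(-171))) = -83395*(-22236 + (-73 + 14364)) = -83395*(-22236 + 14291) = -83395*(-7945) = 662573275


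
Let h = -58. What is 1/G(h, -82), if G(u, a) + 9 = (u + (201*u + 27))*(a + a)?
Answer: 1/1916987 ≈ 5.2165e-7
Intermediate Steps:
G(u, a) = -9 + 2*a*(27 + 202*u) (G(u, a) = -9 + (u + (201*u + 27))*(a + a) = -9 + (u + (27 + 201*u))*(2*a) = -9 + (27 + 202*u)*(2*a) = -9 + 2*a*(27 + 202*u))
1/G(h, -82) = 1/(-9 + 54*(-82) + 404*(-82)*(-58)) = 1/(-9 - 4428 + 1921424) = 1/1916987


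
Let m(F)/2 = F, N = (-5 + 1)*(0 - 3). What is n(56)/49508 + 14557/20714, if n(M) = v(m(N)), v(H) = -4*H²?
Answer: 168240725/256377178 ≈ 0.65622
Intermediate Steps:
N = 12 (N = -4*(-3) = 12)
m(F) = 2*F
n(M) = -2304 (n(M) = -4*(2*12)² = -4*24² = -4*576 = -2304)
n(56)/49508 + 14557/20714 = -2304/49508 + 14557/20714 = -2304*1/49508 + 14557*(1/20714) = -576/12377 + 14557/20714 = 168240725/256377178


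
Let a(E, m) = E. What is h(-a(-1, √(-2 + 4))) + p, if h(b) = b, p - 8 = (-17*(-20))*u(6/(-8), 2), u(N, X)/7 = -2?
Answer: -4751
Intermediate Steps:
u(N, X) = -14 (u(N, X) = 7*(-2) = -14)
p = -4752 (p = 8 - 17*(-20)*(-14) = 8 + 340*(-14) = 8 - 4760 = -4752)
h(-a(-1, √(-2 + 4))) + p = -1*(-1) - 4752 = 1 - 4752 = -4751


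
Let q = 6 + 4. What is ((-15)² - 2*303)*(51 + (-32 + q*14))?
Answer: -60579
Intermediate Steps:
q = 10
((-15)² - 2*303)*(51 + (-32 + q*14)) = ((-15)² - 2*303)*(51 + (-32 + 10*14)) = (225 - 606)*(51 + (-32 + 140)) = -381*(51 + 108) = -381*159 = -60579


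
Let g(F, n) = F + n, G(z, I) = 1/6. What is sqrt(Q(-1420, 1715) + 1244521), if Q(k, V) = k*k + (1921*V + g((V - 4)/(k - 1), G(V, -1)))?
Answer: sqrt(11563787274)/42 ≈ 2560.4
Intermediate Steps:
G(z, I) = 1/6
Q(k, V) = 1/6 + k**2 + 1921*V + (-4 + V)/(-1 + k) (Q(k, V) = k*k + (1921*V + ((V - 4)/(k - 1) + 1/6)) = k**2 + (1921*V + ((-4 + V)/(-1 + k) + 1/6)) = k**2 + (1921*V + (1/6 + (-4 + V)/(-1 + k))) = k**2 + (1/6 + 1921*V + (-4 + V)/(-1 + k)) = 1/6 + k**2 + 1921*V + (-4 + V)/(-1 + k))
sqrt(Q(-1420, 1715) + 1244521) = sqrt((-4 + 1715 + (-1 - 1420)*(1 + 6*(-1420)**2 + 11526*1715)/6)/(-1 - 1420) + 1244521) = sqrt((-4 + 1715 + (1/6)*(-1421)*(1 + 6*2016400 + 19767090))/(-1421) + 1244521) = sqrt(-(-4 + 1715 + (1/6)*(-1421)*(1 + 12098400 + 19767090))/1421 + 1244521) = sqrt(-(-4 + 1715 + (1/6)*(-1421)*31865491)/1421 + 1244521) = sqrt(-(-4 + 1715 - 45280862711/6)/1421 + 1244521) = sqrt(-1/1421*(-45280852445/6) + 1244521) = sqrt(1561408705/294 + 1244521) = sqrt(1927297879/294) = sqrt(11563787274)/42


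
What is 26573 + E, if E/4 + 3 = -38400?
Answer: -127039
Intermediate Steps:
E = -153612 (E = -12 + 4*(-38400) = -12 - 153600 = -153612)
26573 + E = 26573 - 153612 = -127039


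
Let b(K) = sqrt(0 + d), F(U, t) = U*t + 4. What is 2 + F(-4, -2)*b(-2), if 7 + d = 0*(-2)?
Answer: 2 + 12*I*sqrt(7) ≈ 2.0 + 31.749*I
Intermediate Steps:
F(U, t) = 4 + U*t
d = -7 (d = -7 + 0*(-2) = -7 + 0 = -7)
b(K) = I*sqrt(7) (b(K) = sqrt(0 - 7) = sqrt(-7) = I*sqrt(7))
2 + F(-4, -2)*b(-2) = 2 + (4 - 4*(-2))*(I*sqrt(7)) = 2 + (4 + 8)*(I*sqrt(7)) = 2 + 12*(I*sqrt(7)) = 2 + 12*I*sqrt(7)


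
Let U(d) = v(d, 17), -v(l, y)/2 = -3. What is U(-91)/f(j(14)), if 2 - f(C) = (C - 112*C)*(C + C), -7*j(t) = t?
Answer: 3/445 ≈ 0.0067416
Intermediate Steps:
v(l, y) = 6 (v(l, y) = -2*(-3) = 6)
U(d) = 6
j(t) = -t/7
f(C) = 2 + 222*C² (f(C) = 2 - (C - 112*C)*(C + C) = 2 - (-111*C)*2*C = 2 - (-222)*C² = 2 + 222*C²)
U(-91)/f(j(14)) = 6/(2 + 222*(-⅐*14)²) = 6/(2 + 222*(-2)²) = 6/(2 + 222*4) = 6/(2 + 888) = 6/890 = 6*(1/890) = 3/445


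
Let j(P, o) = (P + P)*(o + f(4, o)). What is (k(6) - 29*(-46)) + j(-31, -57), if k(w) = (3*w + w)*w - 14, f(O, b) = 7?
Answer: 4564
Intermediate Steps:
j(P, o) = 2*P*(7 + o) (j(P, o) = (P + P)*(o + 7) = (2*P)*(7 + o) = 2*P*(7 + o))
k(w) = -14 + 4*w² (k(w) = (4*w)*w - 14 = 4*w² - 14 = -14 + 4*w²)
(k(6) - 29*(-46)) + j(-31, -57) = ((-14 + 4*6²) - 29*(-46)) + 2*(-31)*(7 - 57) = ((-14 + 4*36) + 1334) + 2*(-31)*(-50) = ((-14 + 144) + 1334) + 3100 = (130 + 1334) + 3100 = 1464 + 3100 = 4564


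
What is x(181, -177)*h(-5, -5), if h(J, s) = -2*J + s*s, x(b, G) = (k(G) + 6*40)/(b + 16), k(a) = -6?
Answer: 8190/197 ≈ 41.574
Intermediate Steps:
x(b, G) = 234/(16 + b) (x(b, G) = (-6 + 6*40)/(b + 16) = (-6 + 240)/(16 + b) = 234/(16 + b))
h(J, s) = s**2 - 2*J (h(J, s) = -2*J + s**2 = s**2 - 2*J)
x(181, -177)*h(-5, -5) = (234/(16 + 181))*((-5)**2 - 2*(-5)) = (234/197)*(25 + 10) = (234*(1/197))*35 = (234/197)*35 = 8190/197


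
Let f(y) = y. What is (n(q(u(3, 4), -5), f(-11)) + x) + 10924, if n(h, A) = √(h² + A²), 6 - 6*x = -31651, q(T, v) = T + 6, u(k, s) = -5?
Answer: 97201/6 + √122 ≈ 16211.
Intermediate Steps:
q(T, v) = 6 + T
x = 31657/6 (x = 1 - ⅙*(-31651) = 1 + 31651/6 = 31657/6 ≈ 5276.2)
n(h, A) = √(A² + h²)
(n(q(u(3, 4), -5), f(-11)) + x) + 10924 = (√((-11)² + (6 - 5)²) + 31657/6) + 10924 = (√(121 + 1²) + 31657/6) + 10924 = (√(121 + 1) + 31657/6) + 10924 = (√122 + 31657/6) + 10924 = (31657/6 + √122) + 10924 = 97201/6 + √122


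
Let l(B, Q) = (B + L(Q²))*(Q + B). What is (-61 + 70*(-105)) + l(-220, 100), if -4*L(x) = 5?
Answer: 19139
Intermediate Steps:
L(x) = -5/4 (L(x) = -¼*5 = -5/4)
l(B, Q) = (-5/4 + B)*(B + Q) (l(B, Q) = (B - 5/4)*(Q + B) = (-5/4 + B)*(B + Q))
(-61 + 70*(-105)) + l(-220, 100) = (-61 + 70*(-105)) + ((-220)² - 5/4*(-220) - 5/4*100 - 220*100) = (-61 - 7350) + (48400 + 275 - 125 - 22000) = -7411 + 26550 = 19139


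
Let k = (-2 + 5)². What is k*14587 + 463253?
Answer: 594536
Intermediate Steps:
k = 9 (k = 3² = 9)
k*14587 + 463253 = 9*14587 + 463253 = 131283 + 463253 = 594536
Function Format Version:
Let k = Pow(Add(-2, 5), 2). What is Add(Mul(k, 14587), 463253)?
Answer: 594536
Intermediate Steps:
k = 9 (k = Pow(3, 2) = 9)
Add(Mul(k, 14587), 463253) = Add(Mul(9, 14587), 463253) = Add(131283, 463253) = 594536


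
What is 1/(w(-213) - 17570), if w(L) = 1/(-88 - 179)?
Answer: -267/4691191 ≈ -5.6915e-5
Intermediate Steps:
w(L) = -1/267 (w(L) = 1/(-267) = -1/267)
1/(w(-213) - 17570) = 1/(-1/267 - 17570) = 1/(-4691191/267) = -267/4691191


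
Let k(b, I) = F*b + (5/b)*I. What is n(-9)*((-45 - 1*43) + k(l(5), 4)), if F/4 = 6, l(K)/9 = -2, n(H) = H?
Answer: 4690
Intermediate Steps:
l(K) = -18 (l(K) = 9*(-2) = -18)
F = 24 (F = 4*6 = 24)
k(b, I) = 24*b + 5*I/b (k(b, I) = 24*b + (5/b)*I = 24*b + 5*I/b)
n(-9)*((-45 - 1*43) + k(l(5), 4)) = -9*((-45 - 1*43) + (24*(-18) + 5*4/(-18))) = -9*((-45 - 43) + (-432 + 5*4*(-1/18))) = -9*(-88 + (-432 - 10/9)) = -9*(-88 - 3898/9) = -9*(-4690/9) = 4690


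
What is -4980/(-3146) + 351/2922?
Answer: 2609301/1532102 ≈ 1.7031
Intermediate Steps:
-4980/(-3146) + 351/2922 = -4980*(-1/3146) + 351*(1/2922) = 2490/1573 + 117/974 = 2609301/1532102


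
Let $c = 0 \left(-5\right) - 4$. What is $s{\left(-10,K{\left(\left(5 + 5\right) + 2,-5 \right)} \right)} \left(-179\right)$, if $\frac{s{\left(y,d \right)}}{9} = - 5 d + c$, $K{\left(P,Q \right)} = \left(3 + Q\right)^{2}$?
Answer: $38664$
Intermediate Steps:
$c = -4$ ($c = 0 - 4 = -4$)
$s{\left(y,d \right)} = -36 - 45 d$ ($s{\left(y,d \right)} = 9 \left(- 5 d - 4\right) = 9 \left(-4 - 5 d\right) = -36 - 45 d$)
$s{\left(-10,K{\left(\left(5 + 5\right) + 2,-5 \right)} \right)} \left(-179\right) = \left(-36 - 45 \left(3 - 5\right)^{2}\right) \left(-179\right) = \left(-36 - 45 \left(-2\right)^{2}\right) \left(-179\right) = \left(-36 - 180\right) \left(-179\right) = \left(-216\right) \left(-179\right) = 38664$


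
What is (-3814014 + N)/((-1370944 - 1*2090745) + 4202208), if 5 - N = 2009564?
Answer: -5823573/740519 ≈ -7.8642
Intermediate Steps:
N = -2009559 (N = 5 - 1*2009564 = 5 - 2009564 = -2009559)
(-3814014 + N)/((-1370944 - 1*2090745) + 4202208) = (-3814014 - 2009559)/((-1370944 - 1*2090745) + 4202208) = -5823573/((-1370944 - 2090745) + 4202208) = -5823573/(-3461689 + 4202208) = -5823573/740519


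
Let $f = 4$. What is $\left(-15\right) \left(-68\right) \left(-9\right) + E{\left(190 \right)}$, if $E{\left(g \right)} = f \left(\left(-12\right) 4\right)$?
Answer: $-9372$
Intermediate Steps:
$E{\left(g \right)} = -192$ ($E{\left(g \right)} = 4 \left(\left(-12\right) 4\right) = 4 \left(-48\right) = -192$)
$\left(-15\right) \left(-68\right) \left(-9\right) + E{\left(190 \right)} = \left(-15\right) \left(-68\right) \left(-9\right) - 192 = 1020 \left(-9\right) - 192 = -9180 - 192 = -9372$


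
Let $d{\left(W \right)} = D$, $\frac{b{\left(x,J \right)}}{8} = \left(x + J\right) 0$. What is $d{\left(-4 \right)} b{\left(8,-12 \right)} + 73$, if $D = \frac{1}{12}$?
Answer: $73$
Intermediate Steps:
$b{\left(x,J \right)} = 0$ ($b{\left(x,J \right)} = 8 \left(x + J\right) 0 = 8 \left(J + x\right) 0 = 8 \cdot 0 = 0$)
$D = \frac{1}{12} \approx 0.083333$
$d{\left(W \right)} = \frac{1}{12}$
$d{\left(-4 \right)} b{\left(8,-12 \right)} + 73 = \frac{1}{12} \cdot 0 + 73 = 0 + 73 = 73$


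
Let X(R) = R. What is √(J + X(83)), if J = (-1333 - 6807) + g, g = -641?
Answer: I*√8698 ≈ 93.263*I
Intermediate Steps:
J = -8781 (J = (-1333 - 6807) - 641 = -8140 - 641 = -8781)
√(J + X(83)) = √(-8781 + 83) = √(-8698) = I*√8698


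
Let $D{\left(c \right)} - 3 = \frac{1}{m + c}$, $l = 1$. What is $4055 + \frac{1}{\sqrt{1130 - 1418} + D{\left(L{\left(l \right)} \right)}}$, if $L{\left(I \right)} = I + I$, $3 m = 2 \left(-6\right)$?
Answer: $\frac{4772745}{1177} - \frac{48 i \sqrt{2}}{1177} \approx 4055.0 - 0.057674 i$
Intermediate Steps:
$m = -4$ ($m = \frac{2 \left(-6\right)}{3} = \frac{1}{3} \left(-12\right) = -4$)
$L{\left(I \right)} = 2 I$
$D{\left(c \right)} = 3 + \frac{1}{-4 + c}$
$4055 + \frac{1}{\sqrt{1130 - 1418} + D{\left(L{\left(l \right)} \right)}} = 4055 + \frac{1}{\sqrt{1130 - 1418} + \frac{-11 + 3 \cdot 2 \cdot 1}{-4 + 2 \cdot 1}} = 4055 + \frac{1}{\sqrt{-288} + \frac{-11 + 3 \cdot 2}{-4 + 2}} = 4055 + \frac{1}{12 i \sqrt{2} + \frac{-11 + 6}{-2}} = 4055 + \frac{1}{12 i \sqrt{2} - - \frac{5}{2}} = 4055 + \frac{1}{12 i \sqrt{2} + \frac{5}{2}} = 4055 + \frac{1}{\frac{5}{2} + 12 i \sqrt{2}}$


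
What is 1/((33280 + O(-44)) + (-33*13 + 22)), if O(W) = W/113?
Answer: 113/3714605 ≈ 3.0420e-5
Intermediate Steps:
O(W) = W/113 (O(W) = W*(1/113) = W/113)
1/((33280 + O(-44)) + (-33*13 + 22)) = 1/((33280 + (1/113)*(-44)) + (-33*13 + 22)) = 1/((33280 - 44/113) + (-429 + 22)) = 1/(3760596/113 - 407) = 1/(3714605/113) = 113/3714605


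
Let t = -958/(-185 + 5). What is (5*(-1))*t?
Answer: -479/18 ≈ -26.611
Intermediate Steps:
t = 479/90 (t = -958/(-180) = -958*(-1/180) = 479/90 ≈ 5.3222)
(5*(-1))*t = (5*(-1))*(479/90) = -5*479/90 = -479/18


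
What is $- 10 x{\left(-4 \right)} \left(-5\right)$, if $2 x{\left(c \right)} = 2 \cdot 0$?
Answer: $0$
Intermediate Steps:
$x{\left(c \right)} = 0$ ($x{\left(c \right)} = \frac{2 \cdot 0}{2} = \frac{1}{2} \cdot 0 = 0$)
$- 10 x{\left(-4 \right)} \left(-5\right) = \left(-10\right) 0 \left(-5\right) = 0 \left(-5\right) = 0$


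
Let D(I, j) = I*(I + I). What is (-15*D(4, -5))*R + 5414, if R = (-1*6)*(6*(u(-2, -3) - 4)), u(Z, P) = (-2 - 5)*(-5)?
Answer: 541094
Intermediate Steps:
u(Z, P) = 35 (u(Z, P) = -7*(-5) = 35)
D(I, j) = 2*I² (D(I, j) = I*(2*I) = 2*I²)
R = -1116 (R = (-1*6)*(6*(35 - 4)) = -36*31 = -6*186 = -1116)
(-15*D(4, -5))*R + 5414 = -30*4²*(-1116) + 5414 = -30*16*(-1116) + 5414 = -15*32*(-1116) + 5414 = -480*(-1116) + 5414 = 535680 + 5414 = 541094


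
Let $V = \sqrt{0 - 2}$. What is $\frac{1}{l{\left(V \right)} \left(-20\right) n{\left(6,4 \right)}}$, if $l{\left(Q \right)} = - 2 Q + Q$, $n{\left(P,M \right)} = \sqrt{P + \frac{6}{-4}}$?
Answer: $- \frac{i}{60} \approx - 0.016667 i$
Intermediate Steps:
$n{\left(P,M \right)} = \sqrt{- \frac{3}{2} + P}$ ($n{\left(P,M \right)} = \sqrt{P + 6 \left(- \frac{1}{4}\right)} = \sqrt{P - \frac{3}{2}} = \sqrt{- \frac{3}{2} + P}$)
$V = i \sqrt{2}$ ($V = \sqrt{-2} = i \sqrt{2} \approx 1.4142 i$)
$l{\left(Q \right)} = - Q$
$\frac{1}{l{\left(V \right)} \left(-20\right) n{\left(6,4 \right)}} = \frac{1}{- i \sqrt{2} \left(-20\right) \frac{\sqrt{-6 + 4 \cdot 6}}{2}} = \frac{1}{- i \sqrt{2} \left(-20\right) \frac{\sqrt{-6 + 24}}{2}} = \frac{1}{20 i \sqrt{2} \frac{\sqrt{18}}{2}} = \frac{1}{20 i \sqrt{2} \frac{3 \sqrt{2}}{2}} = \frac{1}{60 i} = - \frac{i}{60}$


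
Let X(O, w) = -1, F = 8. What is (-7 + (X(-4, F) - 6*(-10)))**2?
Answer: 2704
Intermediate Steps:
(-7 + (X(-4, F) - 6*(-10)))**2 = (-7 + (-1 - 6*(-10)))**2 = (-7 + (-1 - 1*(-60)))**2 = (-7 + (-1 + 60))**2 = (-7 + 59)**2 = 52**2 = 2704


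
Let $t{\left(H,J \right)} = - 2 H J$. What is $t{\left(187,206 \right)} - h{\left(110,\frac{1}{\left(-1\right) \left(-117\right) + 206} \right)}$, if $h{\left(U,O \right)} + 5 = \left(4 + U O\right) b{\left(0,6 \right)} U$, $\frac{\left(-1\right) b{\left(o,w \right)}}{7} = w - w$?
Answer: $-77039$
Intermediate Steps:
$t{\left(H,J \right)} = - 2 H J$
$b{\left(o,w \right)} = 0$ ($b{\left(o,w \right)} = - 7 \left(w - w\right) = \left(-7\right) 0 = 0$)
$h{\left(U,O \right)} = -5$ ($h{\left(U,O \right)} = -5 + \left(4 + U O\right) 0 U = -5 + \left(4 + O U\right) 0 U = -5 + 0 U = -5 + 0 = -5$)
$t{\left(187,206 \right)} - h{\left(110,\frac{1}{\left(-1\right) \left(-117\right) + 206} \right)} = \left(-2\right) 187 \cdot 206 - -5 = -77044 + 5 = -77039$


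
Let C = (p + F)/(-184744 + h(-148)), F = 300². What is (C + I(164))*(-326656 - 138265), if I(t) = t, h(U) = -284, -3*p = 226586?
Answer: -21151665045701/277542 ≈ -7.6211e+7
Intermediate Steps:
p = -226586/3 (p = -⅓*226586 = -226586/3 ≈ -75529.)
F = 90000
C = -21707/277542 (C = (-226586/3 + 90000)/(-184744 - 284) = (43414/3)/(-185028) = (43414/3)*(-1/185028) = -21707/277542 ≈ -0.078212)
(C + I(164))*(-326656 - 138265) = (-21707/277542 + 164)*(-326656 - 138265) = (45495181/277542)*(-464921) = -21151665045701/277542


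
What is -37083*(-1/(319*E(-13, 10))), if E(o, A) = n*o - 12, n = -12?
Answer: 12361/15312 ≈ 0.80728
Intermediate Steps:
E(o, A) = -12 - 12*o (E(o, A) = -12*o - 12 = -12 - 12*o)
-37083*(-1/(319*E(-13, 10))) = -37083*(-1/(319*(-12 - 12*(-13)))) = -37083*(-1/(319*(-12 + 156))) = -37083/((-319*144)) = -37083/(-45936) = -37083*(-1/45936) = 12361/15312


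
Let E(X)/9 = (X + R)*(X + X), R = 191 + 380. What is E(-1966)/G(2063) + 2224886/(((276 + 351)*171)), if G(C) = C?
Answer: 5297492238238/221188671 ≈ 23950.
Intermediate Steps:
R = 571
E(X) = 18*X*(571 + X) (E(X) = 9*((X + 571)*(X + X)) = 9*((571 + X)*(2*X)) = 9*(2*X*(571 + X)) = 18*X*(571 + X))
E(-1966)/G(2063) + 2224886/(((276 + 351)*171)) = (18*(-1966)*(571 - 1966))/2063 + 2224886/(((276 + 351)*171)) = (18*(-1966)*(-1395))*(1/2063) + 2224886/((627*171)) = 49366260*(1/2063) + 2224886/107217 = 49366260/2063 + 2224886*(1/107217) = 49366260/2063 + 2224886/107217 = 5297492238238/221188671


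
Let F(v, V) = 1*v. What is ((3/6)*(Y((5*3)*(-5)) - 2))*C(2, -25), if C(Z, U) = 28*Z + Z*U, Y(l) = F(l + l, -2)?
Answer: -456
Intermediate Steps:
F(v, V) = v
Y(l) = 2*l (Y(l) = l + l = 2*l)
C(Z, U) = 28*Z + U*Z
((3/6)*(Y((5*3)*(-5)) - 2))*C(2, -25) = ((3/6)*(2*((5*3)*(-5)) - 2))*(2*(28 - 25)) = ((3*(⅙))*(2*(15*(-5)) - 2))*(2*3) = ((2*(-75) - 2)/2)*6 = ((-150 - 2)/2)*6 = ((½)*(-152))*6 = -76*6 = -456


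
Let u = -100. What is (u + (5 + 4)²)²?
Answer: 361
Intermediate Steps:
(u + (5 + 4)²)² = (-100 + (5 + 4)²)² = (-100 + 9²)² = (-100 + 81)² = (-19)² = 361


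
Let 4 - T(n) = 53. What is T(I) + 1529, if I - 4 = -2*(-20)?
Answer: 1480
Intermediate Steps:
I = 44 (I = 4 - 2*(-20) = 4 + 40 = 44)
T(n) = -49 (T(n) = 4 - 1*53 = 4 - 53 = -49)
T(I) + 1529 = -49 + 1529 = 1480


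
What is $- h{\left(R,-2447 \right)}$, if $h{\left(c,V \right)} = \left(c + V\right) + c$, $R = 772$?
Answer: $903$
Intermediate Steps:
$h{\left(c,V \right)} = V + 2 c$ ($h{\left(c,V \right)} = \left(V + c\right) + c = V + 2 c$)
$- h{\left(R,-2447 \right)} = - (-2447 + 2 \cdot 772) = - (-2447 + 1544) = \left(-1\right) \left(-903\right) = 903$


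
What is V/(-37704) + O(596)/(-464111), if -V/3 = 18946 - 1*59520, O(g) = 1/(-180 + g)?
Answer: -979203666699/303313246496 ≈ -3.2284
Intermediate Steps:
V = 121722 (V = -3*(18946 - 1*59520) = -3*(18946 - 59520) = -3*(-40574) = 121722)
V/(-37704) + O(596)/(-464111) = 121722/(-37704) + 1/((-180 + 596)*(-464111)) = 121722*(-1/37704) - 1/464111/416 = -20287/6284 + (1/416)*(-1/464111) = -20287/6284 - 1/193070176 = -979203666699/303313246496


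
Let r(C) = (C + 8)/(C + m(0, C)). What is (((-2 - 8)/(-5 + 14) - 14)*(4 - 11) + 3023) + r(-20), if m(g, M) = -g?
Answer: 140822/45 ≈ 3129.4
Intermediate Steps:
r(C) = (8 + C)/C (r(C) = (C + 8)/(C - 1*0) = (8 + C)/(C + 0) = (8 + C)/C)
(((-2 - 8)/(-5 + 14) - 14)*(4 - 11) + 3023) + r(-20) = (((-2 - 8)/(-5 + 14) - 14)*(4 - 11) + 3023) + (8 - 20)/(-20) = ((-10/9 - 14)*(-7) + 3023) - 1/20*(-12) = ((-10*1/9 - 14)*(-7) + 3023) + 3/5 = ((-10/9 - 14)*(-7) + 3023) + 3/5 = (-136/9*(-7) + 3023) + 3/5 = (952/9 + 3023) + 3/5 = 28159/9 + 3/5 = 140822/45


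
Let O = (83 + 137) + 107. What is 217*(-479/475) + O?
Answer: 51382/475 ≈ 108.17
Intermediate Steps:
O = 327 (O = 220 + 107 = 327)
217*(-479/475) + O = 217*(-479/475) + 327 = -103943/475 + 327 = 51382/475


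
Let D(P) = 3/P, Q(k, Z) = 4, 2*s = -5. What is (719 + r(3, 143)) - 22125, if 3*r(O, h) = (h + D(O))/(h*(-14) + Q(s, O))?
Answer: -7128206/333 ≈ -21406.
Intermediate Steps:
s = -5/2 (s = (½)*(-5) = -5/2 ≈ -2.5000)
r(O, h) = (h + 3/O)/(3*(4 - 14*h)) (r(O, h) = ((h + 3/O)/(h*(-14) + 4))/3 = ((h + 3/O)/(-14*h + 4))/3 = ((h + 3/O)/(4 - 14*h))/3 = (h + 3/O)/(3*(4 - 14*h)))
(719 + r(3, 143)) - 22125 = (719 + (⅙)*(-3 - 1*3*143)/(3*(-2 + 7*143))) - 22125 = (719 + (⅙)*(⅓)*(-3 - 429)/(-2 + 1001)) - 22125 = (719 + (⅙)*(⅓)*(-432)/999) - 22125 = (719 + (⅙)*(⅓)*(1/999)*(-432)) - 22125 = (719 - 8/333) - 22125 = 239419/333 - 22125 = -7128206/333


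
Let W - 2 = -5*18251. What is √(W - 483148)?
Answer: I*√574401 ≈ 757.89*I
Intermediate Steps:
W = -91253 (W = 2 - 5*18251 = 2 - 91255 = -91253)
√(W - 483148) = √(-91253 - 483148) = √(-574401) = I*√574401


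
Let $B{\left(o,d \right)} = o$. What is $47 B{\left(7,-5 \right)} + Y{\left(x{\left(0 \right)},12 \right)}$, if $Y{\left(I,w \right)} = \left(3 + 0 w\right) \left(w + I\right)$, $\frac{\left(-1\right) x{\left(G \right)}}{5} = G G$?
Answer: $365$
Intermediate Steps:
$x{\left(G \right)} = - 5 G^{2}$ ($x{\left(G \right)} = - 5 G G = - 5 G^{2}$)
$Y{\left(I,w \right)} = 3 I + 3 w$ ($Y{\left(I,w \right)} = \left(3 + 0\right) \left(I + w\right) = 3 \left(I + w\right) = 3 I + 3 w$)
$47 B{\left(7,-5 \right)} + Y{\left(x{\left(0 \right)},12 \right)} = 47 \cdot 7 + \left(3 \left(- 5 \cdot 0^{2}\right) + 3 \cdot 12\right) = 329 + \left(3 \left(\left(-5\right) 0\right) + 36\right) = 329 + \left(3 \cdot 0 + 36\right) = 329 + \left(0 + 36\right) = 329 + 36 = 365$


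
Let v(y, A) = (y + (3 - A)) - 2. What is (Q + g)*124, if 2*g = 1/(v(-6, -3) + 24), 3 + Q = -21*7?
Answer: -204569/11 ≈ -18597.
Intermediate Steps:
Q = -150 (Q = -3 - 21*7 = -3 - 147 = -150)
v(y, A) = 1 + y - A (v(y, A) = (3 + y - A) - 2 = 1 + y - A)
g = 1/44 (g = 1/(2*((1 - 6 - 1*(-3)) + 24)) = 1/(2*((1 - 6 + 3) + 24)) = 1/(2*(-2 + 24)) = (1/2)/22 = (1/2)*(1/22) = 1/44 ≈ 0.022727)
(Q + g)*124 = (-150 + 1/44)*124 = -6599/44*124 = -204569/11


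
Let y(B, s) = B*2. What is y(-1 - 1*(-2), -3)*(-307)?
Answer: -614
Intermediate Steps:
y(B, s) = 2*B
y(-1 - 1*(-2), -3)*(-307) = (2*(-1 - 1*(-2)))*(-307) = (2*(-1 + 2))*(-307) = (2*1)*(-307) = 2*(-307) = -614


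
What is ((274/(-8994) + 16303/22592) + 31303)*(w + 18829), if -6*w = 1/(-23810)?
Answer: 8554822806458914706819/14514036560640 ≈ 5.8942e+8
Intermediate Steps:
w = 1/142860 (w = -⅙/(-23810) = -⅙*(-1/23810) = 1/142860 ≈ 6.9999e-6)
((274/(-8994) + 16303/22592) + 31303)*(w + 18829) = ((274/(-8994) + 16303/22592) + 31303)*(1/142860 + 18829) = ((274*(-1/8994) + 16303*(1/22592)) + 31303)*(2689910941/142860) = ((-137/4497 + 16303/22592) + 31303)*(2689910941/142860) = (70219487/101596224 + 31303)*(2689910941/142860) = (3180336819359/101596224)*(2689910941/142860) = 8554822806458914706819/14514036560640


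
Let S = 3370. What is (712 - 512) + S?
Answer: 3570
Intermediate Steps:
(712 - 512) + S = (712 - 512) + 3370 = 200 + 3370 = 3570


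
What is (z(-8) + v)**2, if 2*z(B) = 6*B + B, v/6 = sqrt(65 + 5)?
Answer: 3304 - 336*sqrt(70) ≈ 492.82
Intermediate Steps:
v = 6*sqrt(70) (v = 6*sqrt(65 + 5) = 6*sqrt(70) ≈ 50.200)
z(B) = 7*B/2 (z(B) = (6*B + B)/2 = (7*B)/2 = 7*B/2)
(z(-8) + v)**2 = ((7/2)*(-8) + 6*sqrt(70))**2 = (-28 + 6*sqrt(70))**2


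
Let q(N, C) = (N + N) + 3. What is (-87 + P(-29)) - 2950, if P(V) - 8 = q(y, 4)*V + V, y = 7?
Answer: -3551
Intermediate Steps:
q(N, C) = 3 + 2*N (q(N, C) = 2*N + 3 = 3 + 2*N)
P(V) = 8 + 18*V (P(V) = 8 + ((3 + 2*7)*V + V) = 8 + ((3 + 14)*V + V) = 8 + (17*V + V) = 8 + 18*V)
(-87 + P(-29)) - 2950 = (-87 + (8 + 18*(-29))) - 2950 = (-87 + (8 - 522)) - 2950 = (-87 - 514) - 2950 = -601 - 2950 = -3551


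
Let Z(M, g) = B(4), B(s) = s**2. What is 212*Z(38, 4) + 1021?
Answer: 4413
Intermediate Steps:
Z(M, g) = 16 (Z(M, g) = 4**2 = 16)
212*Z(38, 4) + 1021 = 212*16 + 1021 = 3392 + 1021 = 4413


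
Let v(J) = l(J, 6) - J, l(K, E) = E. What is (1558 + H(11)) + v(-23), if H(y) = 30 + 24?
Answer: 1641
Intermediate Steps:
H(y) = 54
v(J) = 6 - J
(1558 + H(11)) + v(-23) = (1558 + 54) + (6 - 1*(-23)) = 1612 + (6 + 23) = 1612 + 29 = 1641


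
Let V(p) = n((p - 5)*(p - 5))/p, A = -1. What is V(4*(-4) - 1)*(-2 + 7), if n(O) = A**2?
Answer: -5/17 ≈ -0.29412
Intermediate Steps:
n(O) = 1 (n(O) = (-1)**2 = 1)
V(p) = 1/p
V(4*(-4) - 1)*(-2 + 7) = (-2 + 7)/(4*(-4) - 1) = 5/(-16 - 1) = 5/(-17) = -1/17*5 = -5/17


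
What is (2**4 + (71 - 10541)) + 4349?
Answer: -6105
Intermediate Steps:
(2**4 + (71 - 10541)) + 4349 = (16 - 10470) + 4349 = -10454 + 4349 = -6105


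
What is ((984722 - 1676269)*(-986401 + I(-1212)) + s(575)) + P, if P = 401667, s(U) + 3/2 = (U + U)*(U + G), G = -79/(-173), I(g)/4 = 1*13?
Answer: 236009283348901/346 ≈ 6.8211e+11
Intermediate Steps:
I(g) = 52 (I(g) = 4*(1*13) = 4*13 = 52)
G = 79/173 (G = -79*(-1/173) = 79/173 ≈ 0.45665)
s(U) = -3/2 + 2*U*(79/173 + U) (s(U) = -3/2 + (U + U)*(U + 79/173) = -3/2 + (2*U)*(79/173 + U) = -3/2 + 2*U*(79/173 + U))
((984722 - 1676269)*(-986401 + I(-1212)) + s(575)) + P = ((984722 - 1676269)*(-986401 + 52) + (-3/2 + 2*575² + (158/173)*575)) + 401667 = (-691547*(-986349) + (-3/2 + 2*330625 + 90850/173)) + 401667 = (682106691903 + (-3/2 + 661250 + 90850/173)) + 401667 = (682106691903 + 228973681/346) + 401667 = 236009144372119/346 + 401667 = 236009283348901/346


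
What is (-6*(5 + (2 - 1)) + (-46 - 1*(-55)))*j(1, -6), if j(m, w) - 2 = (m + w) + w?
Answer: 243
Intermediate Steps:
j(m, w) = 2 + m + 2*w (j(m, w) = 2 + ((m + w) + w) = 2 + (m + 2*w) = 2 + m + 2*w)
(-6*(5 + (2 - 1)) + (-46 - 1*(-55)))*j(1, -6) = (-6*(5 + (2 - 1)) + (-46 - 1*(-55)))*(2 + 1 + 2*(-6)) = (-6*(5 + 1) + (-46 + 55))*(2 + 1 - 12) = (-6*6 + 9)*(-9) = (-36 + 9)*(-9) = -27*(-9) = 243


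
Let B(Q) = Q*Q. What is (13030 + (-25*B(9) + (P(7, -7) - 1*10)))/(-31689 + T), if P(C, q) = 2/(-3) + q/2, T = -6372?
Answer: -65945/228366 ≈ -0.28877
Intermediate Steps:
B(Q) = Q**2
P(C, q) = -2/3 + q/2 (P(C, q) = 2*(-1/3) + q*(1/2) = -2/3 + q/2)
(13030 + (-25*B(9) + (P(7, -7) - 1*10)))/(-31689 + T) = (13030 + (-25*9**2 + ((-2/3 + (1/2)*(-7)) - 1*10)))/(-31689 - 6372) = (13030 + (-25*81 + ((-2/3 - 7/2) - 10)))/(-38061) = (13030 + (-2025 + (-25/6 - 10)))*(-1/38061) = (13030 + (-2025 - 85/6))*(-1/38061) = (13030 - 12235/6)*(-1/38061) = (65945/6)*(-1/38061) = -65945/228366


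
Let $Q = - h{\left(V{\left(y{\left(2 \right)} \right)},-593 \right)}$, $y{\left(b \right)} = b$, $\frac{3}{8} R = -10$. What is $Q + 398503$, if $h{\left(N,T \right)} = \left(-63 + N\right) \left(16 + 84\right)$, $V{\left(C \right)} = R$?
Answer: $\frac{1222409}{3} \approx 4.0747 \cdot 10^{5}$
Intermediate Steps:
$R = - \frac{80}{3}$ ($R = \frac{8}{3} \left(-10\right) = - \frac{80}{3} \approx -26.667$)
$V{\left(C \right)} = - \frac{80}{3}$
$h{\left(N,T \right)} = -6300 + 100 N$ ($h{\left(N,T \right)} = \left(-63 + N\right) 100 = -6300 + 100 N$)
$Q = \frac{26900}{3}$ ($Q = - (-6300 + 100 \left(- \frac{80}{3}\right)) = - (-6300 - \frac{8000}{3}) = \left(-1\right) \left(- \frac{26900}{3}\right) = \frac{26900}{3} \approx 8966.7$)
$Q + 398503 = \frac{26900}{3} + 398503 = \frac{1222409}{3}$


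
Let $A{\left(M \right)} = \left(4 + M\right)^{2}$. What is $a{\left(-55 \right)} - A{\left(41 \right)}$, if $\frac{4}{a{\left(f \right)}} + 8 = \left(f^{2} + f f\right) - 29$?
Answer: $- \frac{12176321}{6013} \approx -2025.0$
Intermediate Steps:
$a{\left(f \right)} = \frac{4}{-37 + 2 f^{2}}$ ($a{\left(f \right)} = \frac{4}{-8 - \left(29 - f^{2} - f f\right)} = \frac{4}{-8 + \left(\left(f^{2} + f^{2}\right) - 29\right)} = \frac{4}{-8 + \left(2 f^{2} - 29\right)} = \frac{4}{-8 + \left(-29 + 2 f^{2}\right)} = \frac{4}{-37 + 2 f^{2}}$)
$a{\left(-55 \right)} - A{\left(41 \right)} = \frac{4}{-37 + 2 \left(-55\right)^{2}} - \left(4 + 41\right)^{2} = \frac{4}{-37 + 2 \cdot 3025} - 45^{2} = \frac{4}{-37 + 6050} - 2025 = \frac{4}{6013} - 2025 = - \frac{12176321}{6013}$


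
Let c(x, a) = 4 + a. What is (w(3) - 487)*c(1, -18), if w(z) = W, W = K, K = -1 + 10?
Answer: 6692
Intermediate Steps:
K = 9
W = 9
w(z) = 9
(w(3) - 487)*c(1, -18) = (9 - 487)*(4 - 18) = -478*(-14) = 6692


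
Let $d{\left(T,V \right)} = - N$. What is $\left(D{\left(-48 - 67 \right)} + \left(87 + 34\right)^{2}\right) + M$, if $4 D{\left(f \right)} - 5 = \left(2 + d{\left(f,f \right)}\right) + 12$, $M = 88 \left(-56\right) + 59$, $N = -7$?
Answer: $\frac{19557}{2} \approx 9778.5$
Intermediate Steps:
$d{\left(T,V \right)} = 7$ ($d{\left(T,V \right)} = \left(-1\right) \left(-7\right) = 7$)
$M = -4869$ ($M = -4928 + 59 = -4869$)
$D{\left(f \right)} = \frac{13}{2}$ ($D{\left(f \right)} = \frac{5}{4} + \frac{\left(2 + 7\right) + 12}{4} = \frac{5}{4} + \frac{9 + 12}{4} = \frac{5}{4} + \frac{1}{4} \cdot 21 = \frac{5}{4} + \frac{21}{4} = \frac{13}{2}$)
$\left(D{\left(-48 - 67 \right)} + \left(87 + 34\right)^{2}\right) + M = \left(\frac{13}{2} + \left(87 + 34\right)^{2}\right) - 4869 = \left(\frac{13}{2} + 121^{2}\right) - 4869 = \left(\frac{13}{2} + 14641\right) - 4869 = \frac{29295}{2} - 4869 = \frac{19557}{2}$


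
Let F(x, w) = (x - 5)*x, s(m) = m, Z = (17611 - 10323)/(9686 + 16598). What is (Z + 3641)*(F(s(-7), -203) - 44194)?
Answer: -1055412603630/6571 ≈ -1.6062e+8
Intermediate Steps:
Z = 1822/6571 (Z = 7288/26284 = 7288*(1/26284) = 1822/6571 ≈ 0.27728)
F(x, w) = x*(-5 + x) (F(x, w) = (-5 + x)*x = x*(-5 + x))
(Z + 3641)*(F(s(-7), -203) - 44194) = (1822/6571 + 3641)*(-7*(-5 - 7) - 44194) = 23926833*(-7*(-12) - 44194)/6571 = 23926833*(84 - 44194)/6571 = (23926833/6571)*(-44110) = -1055412603630/6571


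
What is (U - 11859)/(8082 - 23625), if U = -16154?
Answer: 28013/15543 ≈ 1.8023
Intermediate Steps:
(U - 11859)/(8082 - 23625) = (-16154 - 11859)/(8082 - 23625) = -28013/(-15543) = -28013*(-1/15543) = 28013/15543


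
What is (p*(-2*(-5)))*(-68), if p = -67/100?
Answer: 2278/5 ≈ 455.60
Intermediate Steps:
p = -67/100 (p = -67*1/100 = -67/100 ≈ -0.67000)
(p*(-2*(-5)))*(-68) = -(-67)*(-5)/50*(-68) = -67/100*10*(-68) = -67/10*(-68) = 2278/5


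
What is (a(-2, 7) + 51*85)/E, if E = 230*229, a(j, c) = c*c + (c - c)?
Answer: 2192/26335 ≈ 0.083235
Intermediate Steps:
a(j, c) = c**2 (a(j, c) = c**2 + 0 = c**2)
E = 52670
(a(-2, 7) + 51*85)/E = (7**2 + 51*85)/52670 = (49 + 4335)*(1/52670) = 4384*(1/52670) = 2192/26335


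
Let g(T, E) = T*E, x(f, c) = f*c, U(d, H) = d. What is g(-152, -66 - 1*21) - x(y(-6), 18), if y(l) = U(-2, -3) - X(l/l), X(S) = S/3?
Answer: 13266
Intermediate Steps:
X(S) = S/3 (X(S) = S*(⅓) = S/3)
y(l) = -7/3 (y(l) = -2 - l/l/3 = -2 - 1/3 = -2 - 1*⅓ = -2 - ⅓ = -7/3)
x(f, c) = c*f
g(T, E) = E*T
g(-152, -66 - 1*21) - x(y(-6), 18) = (-66 - 1*21)*(-152) - 18*(-7)/3 = (-66 - 21)*(-152) - 1*(-42) = -87*(-152) + 42 = 13224 + 42 = 13266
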